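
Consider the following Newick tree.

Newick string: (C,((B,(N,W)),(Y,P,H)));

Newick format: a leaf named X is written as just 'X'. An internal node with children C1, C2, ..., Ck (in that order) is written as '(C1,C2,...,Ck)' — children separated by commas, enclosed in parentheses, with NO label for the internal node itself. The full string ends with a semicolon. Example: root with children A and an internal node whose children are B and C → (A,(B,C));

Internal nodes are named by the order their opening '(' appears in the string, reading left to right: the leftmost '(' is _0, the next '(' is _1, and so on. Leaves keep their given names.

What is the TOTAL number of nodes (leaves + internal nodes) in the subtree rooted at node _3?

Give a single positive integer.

Answer: 3

Derivation:
Newick: (C,((B,(N,W)),(Y,P,H)));
Locate _3: it is the '(' at position 7 (the 4th '(' reading left to right).
Query: subtree rooted at _3
_3: subtree_size = 1 + 2
  N: subtree_size = 1 + 0
  W: subtree_size = 1 + 0
Total subtree size of _3: 3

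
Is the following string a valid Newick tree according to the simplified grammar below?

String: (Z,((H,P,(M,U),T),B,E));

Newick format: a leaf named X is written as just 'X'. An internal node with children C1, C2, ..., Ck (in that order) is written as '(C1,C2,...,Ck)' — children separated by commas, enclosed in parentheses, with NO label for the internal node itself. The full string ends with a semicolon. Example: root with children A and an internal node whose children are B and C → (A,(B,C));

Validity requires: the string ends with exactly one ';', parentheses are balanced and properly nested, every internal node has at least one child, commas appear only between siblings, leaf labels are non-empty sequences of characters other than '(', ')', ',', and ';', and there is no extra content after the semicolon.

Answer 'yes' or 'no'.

Answer: yes

Derivation:
Input: (Z,((H,P,(M,U),T),B,E));
Paren balance: 4 '(' vs 4 ')' OK
Ends with single ';': True
Full parse: OK
Valid: True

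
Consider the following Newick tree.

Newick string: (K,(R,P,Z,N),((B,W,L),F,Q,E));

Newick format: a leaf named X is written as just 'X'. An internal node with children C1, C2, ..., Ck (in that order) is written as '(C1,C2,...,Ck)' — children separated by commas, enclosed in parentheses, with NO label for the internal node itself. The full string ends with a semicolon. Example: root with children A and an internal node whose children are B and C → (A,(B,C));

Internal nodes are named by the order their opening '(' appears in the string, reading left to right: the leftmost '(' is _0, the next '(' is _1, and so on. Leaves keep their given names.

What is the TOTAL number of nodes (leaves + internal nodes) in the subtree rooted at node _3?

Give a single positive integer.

Newick: (K,(R,P,Z,N),((B,W,L),F,Q,E));
Locate _3: it is the '(' at position 14 (the 4th '(' reading left to right).
Query: subtree rooted at _3
_3: subtree_size = 1 + 3
  B: subtree_size = 1 + 0
  W: subtree_size = 1 + 0
  L: subtree_size = 1 + 0
Total subtree size of _3: 4

Answer: 4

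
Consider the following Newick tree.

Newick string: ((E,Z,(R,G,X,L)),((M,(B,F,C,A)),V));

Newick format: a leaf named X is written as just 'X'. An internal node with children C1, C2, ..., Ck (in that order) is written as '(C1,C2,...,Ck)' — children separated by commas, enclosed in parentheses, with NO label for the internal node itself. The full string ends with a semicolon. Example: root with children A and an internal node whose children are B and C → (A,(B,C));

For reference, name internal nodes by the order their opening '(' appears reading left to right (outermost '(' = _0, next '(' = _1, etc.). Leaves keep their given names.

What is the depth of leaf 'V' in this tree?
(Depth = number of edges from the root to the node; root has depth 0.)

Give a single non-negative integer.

Answer: 2

Derivation:
Newick: ((E,Z,(R,G,X,L)),((M,(B,F,C,A)),V));
Naming internals by '(' encounter order: outermost '(' = _0, next = _1, ...
Query node: V
Path from root: _0 -> _3 -> V
Depth of V: 2 (number of edges from root)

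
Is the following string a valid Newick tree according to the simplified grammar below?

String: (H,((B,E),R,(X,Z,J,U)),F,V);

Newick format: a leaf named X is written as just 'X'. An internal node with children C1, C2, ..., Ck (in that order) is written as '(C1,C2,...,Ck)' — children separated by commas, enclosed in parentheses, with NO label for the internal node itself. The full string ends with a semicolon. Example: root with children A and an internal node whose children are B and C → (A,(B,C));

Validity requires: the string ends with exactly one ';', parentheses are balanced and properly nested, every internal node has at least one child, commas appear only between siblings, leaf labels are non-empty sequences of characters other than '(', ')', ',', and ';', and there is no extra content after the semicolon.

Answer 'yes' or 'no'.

Answer: yes

Derivation:
Input: (H,((B,E),R,(X,Z,J,U)),F,V);
Paren balance: 4 '(' vs 4 ')' OK
Ends with single ';': True
Full parse: OK
Valid: True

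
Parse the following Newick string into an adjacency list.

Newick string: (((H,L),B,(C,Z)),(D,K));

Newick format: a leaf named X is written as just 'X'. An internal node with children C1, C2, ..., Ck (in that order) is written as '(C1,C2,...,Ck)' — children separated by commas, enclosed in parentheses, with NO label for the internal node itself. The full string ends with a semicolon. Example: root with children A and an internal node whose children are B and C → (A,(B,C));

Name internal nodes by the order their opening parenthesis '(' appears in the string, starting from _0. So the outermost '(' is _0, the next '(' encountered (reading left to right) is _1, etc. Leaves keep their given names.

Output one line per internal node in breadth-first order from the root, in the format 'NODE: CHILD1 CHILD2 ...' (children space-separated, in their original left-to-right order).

Answer: _0: _1 _4
_1: _2 B _3
_4: D K
_2: H L
_3: C Z

Derivation:
Input: (((H,L),B,(C,Z)),(D,K));
Scanning left-to-right, naming '(' by encounter order:
  pos 0: '(' -> open internal node _0 (depth 1)
  pos 1: '(' -> open internal node _1 (depth 2)
  pos 2: '(' -> open internal node _2 (depth 3)
  pos 6: ')' -> close internal node _2 (now at depth 2)
  pos 10: '(' -> open internal node _3 (depth 3)
  pos 14: ')' -> close internal node _3 (now at depth 2)
  pos 15: ')' -> close internal node _1 (now at depth 1)
  pos 17: '(' -> open internal node _4 (depth 2)
  pos 21: ')' -> close internal node _4 (now at depth 1)
  pos 22: ')' -> close internal node _0 (now at depth 0)
Total internal nodes: 5
BFS adjacency from root:
  _0: _1 _4
  _1: _2 B _3
  _4: D K
  _2: H L
  _3: C Z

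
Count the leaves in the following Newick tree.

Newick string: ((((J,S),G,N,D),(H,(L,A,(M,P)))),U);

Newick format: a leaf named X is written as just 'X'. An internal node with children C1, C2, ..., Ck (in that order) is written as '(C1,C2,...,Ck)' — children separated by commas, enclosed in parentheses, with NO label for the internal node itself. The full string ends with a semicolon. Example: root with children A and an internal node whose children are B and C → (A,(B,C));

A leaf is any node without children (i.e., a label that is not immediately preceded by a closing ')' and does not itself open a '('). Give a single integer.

Answer: 11

Derivation:
Newick: ((((J,S),G,N,D),(H,(L,A,(M,P)))),U);
Scan left-to-right; a leaf is any maximal label run not followed by '(':
  pos 4: leaf 'J' → count = 1
  pos 6: leaf 'S' → count = 2
  pos 9: leaf 'G' → count = 3
  pos 11: leaf 'N' → count = 4
  pos 13: leaf 'D' → count = 5
  pos 17: leaf 'H' → count = 6
  pos 20: leaf 'L' → count = 7
  pos 22: leaf 'A' → count = 8
  pos 25: leaf 'M' → count = 9
  pos 27: leaf 'P' → count = 10
  pos 33: leaf 'U' → count = 11
Total leaves: 11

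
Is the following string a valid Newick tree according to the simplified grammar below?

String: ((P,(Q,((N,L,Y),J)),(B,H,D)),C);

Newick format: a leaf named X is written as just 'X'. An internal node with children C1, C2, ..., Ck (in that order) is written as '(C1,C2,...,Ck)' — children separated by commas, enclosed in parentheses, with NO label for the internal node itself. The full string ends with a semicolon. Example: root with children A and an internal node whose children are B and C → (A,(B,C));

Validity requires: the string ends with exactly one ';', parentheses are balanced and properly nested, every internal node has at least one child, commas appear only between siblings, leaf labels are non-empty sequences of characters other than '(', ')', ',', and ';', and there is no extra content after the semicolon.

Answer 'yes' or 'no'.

Input: ((P,(Q,((N,L,Y),J)),(B,H,D)),C);
Paren balance: 6 '(' vs 6 ')' OK
Ends with single ';': True
Full parse: OK
Valid: True

Answer: yes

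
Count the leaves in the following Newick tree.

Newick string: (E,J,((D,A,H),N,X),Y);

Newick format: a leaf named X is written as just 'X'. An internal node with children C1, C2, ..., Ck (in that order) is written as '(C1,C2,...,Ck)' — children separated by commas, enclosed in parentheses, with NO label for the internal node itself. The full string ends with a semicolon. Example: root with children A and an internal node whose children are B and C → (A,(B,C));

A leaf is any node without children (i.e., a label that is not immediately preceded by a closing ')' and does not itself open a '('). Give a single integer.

Answer: 8

Derivation:
Newick: (E,J,((D,A,H),N,X),Y);
Scan left-to-right; a leaf is any maximal label run not followed by '(':
  pos 1: leaf 'E' → count = 1
  pos 3: leaf 'J' → count = 2
  pos 7: leaf 'D' → count = 3
  pos 9: leaf 'A' → count = 4
  pos 11: leaf 'H' → count = 5
  pos 14: leaf 'N' → count = 6
  pos 16: leaf 'X' → count = 7
  pos 19: leaf 'Y' → count = 8
Total leaves: 8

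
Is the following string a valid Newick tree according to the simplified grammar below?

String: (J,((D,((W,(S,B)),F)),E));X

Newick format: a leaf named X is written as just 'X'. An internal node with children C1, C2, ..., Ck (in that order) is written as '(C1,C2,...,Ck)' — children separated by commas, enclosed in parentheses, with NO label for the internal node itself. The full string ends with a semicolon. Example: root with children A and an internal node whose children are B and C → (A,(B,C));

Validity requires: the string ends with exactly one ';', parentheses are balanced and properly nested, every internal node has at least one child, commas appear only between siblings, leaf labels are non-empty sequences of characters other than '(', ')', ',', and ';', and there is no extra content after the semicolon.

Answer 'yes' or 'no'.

Answer: no

Derivation:
Input: (J,((D,((W,(S,B)),F)),E));X
Paren balance: 6 '(' vs 6 ')' OK
Ends with single ';': False
Full parse: FAILS (must end with ;)
Valid: False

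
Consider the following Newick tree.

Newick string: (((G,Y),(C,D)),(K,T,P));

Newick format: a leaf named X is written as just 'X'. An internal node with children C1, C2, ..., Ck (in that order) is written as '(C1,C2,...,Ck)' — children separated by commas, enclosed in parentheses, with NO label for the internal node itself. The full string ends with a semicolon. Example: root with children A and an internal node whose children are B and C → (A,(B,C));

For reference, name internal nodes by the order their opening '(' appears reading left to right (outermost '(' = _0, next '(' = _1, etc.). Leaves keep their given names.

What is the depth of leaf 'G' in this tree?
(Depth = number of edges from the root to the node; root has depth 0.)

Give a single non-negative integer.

Answer: 3

Derivation:
Newick: (((G,Y),(C,D)),(K,T,P));
Naming internals by '(' encounter order: outermost '(' = _0, next = _1, ...
Query node: G
Path from root: _0 -> _1 -> _2 -> G
Depth of G: 3 (number of edges from root)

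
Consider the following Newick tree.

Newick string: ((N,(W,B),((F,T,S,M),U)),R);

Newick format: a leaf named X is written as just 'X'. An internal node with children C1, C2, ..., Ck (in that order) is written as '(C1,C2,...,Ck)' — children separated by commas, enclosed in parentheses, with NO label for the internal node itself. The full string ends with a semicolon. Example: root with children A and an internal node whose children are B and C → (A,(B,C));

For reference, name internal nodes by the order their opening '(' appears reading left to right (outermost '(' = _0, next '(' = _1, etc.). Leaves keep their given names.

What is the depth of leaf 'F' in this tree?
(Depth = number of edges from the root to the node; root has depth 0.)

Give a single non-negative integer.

Answer: 4

Derivation:
Newick: ((N,(W,B),((F,T,S,M),U)),R);
Naming internals by '(' encounter order: outermost '(' = _0, next = _1, ...
Query node: F
Path from root: _0 -> _1 -> _3 -> _4 -> F
Depth of F: 4 (number of edges from root)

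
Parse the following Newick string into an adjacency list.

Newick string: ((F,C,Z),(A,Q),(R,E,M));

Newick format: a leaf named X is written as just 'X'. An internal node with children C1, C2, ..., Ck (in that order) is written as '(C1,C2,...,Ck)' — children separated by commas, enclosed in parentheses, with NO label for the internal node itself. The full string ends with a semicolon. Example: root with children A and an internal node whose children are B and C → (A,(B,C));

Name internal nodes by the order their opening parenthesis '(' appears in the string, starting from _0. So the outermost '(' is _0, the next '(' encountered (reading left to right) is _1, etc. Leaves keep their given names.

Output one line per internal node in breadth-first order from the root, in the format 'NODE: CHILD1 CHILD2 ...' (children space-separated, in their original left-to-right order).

Input: ((F,C,Z),(A,Q),(R,E,M));
Scanning left-to-right, naming '(' by encounter order:
  pos 0: '(' -> open internal node _0 (depth 1)
  pos 1: '(' -> open internal node _1 (depth 2)
  pos 7: ')' -> close internal node _1 (now at depth 1)
  pos 9: '(' -> open internal node _2 (depth 2)
  pos 13: ')' -> close internal node _2 (now at depth 1)
  pos 15: '(' -> open internal node _3 (depth 2)
  pos 21: ')' -> close internal node _3 (now at depth 1)
  pos 22: ')' -> close internal node _0 (now at depth 0)
Total internal nodes: 4
BFS adjacency from root:
  _0: _1 _2 _3
  _1: F C Z
  _2: A Q
  _3: R E M

Answer: _0: _1 _2 _3
_1: F C Z
_2: A Q
_3: R E M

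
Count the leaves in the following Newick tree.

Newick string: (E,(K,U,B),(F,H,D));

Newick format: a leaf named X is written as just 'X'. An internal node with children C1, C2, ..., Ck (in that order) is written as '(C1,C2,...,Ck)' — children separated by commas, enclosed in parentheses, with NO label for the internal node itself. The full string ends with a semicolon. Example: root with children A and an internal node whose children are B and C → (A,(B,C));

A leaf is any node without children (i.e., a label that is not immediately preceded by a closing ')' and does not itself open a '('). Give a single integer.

Answer: 7

Derivation:
Newick: (E,(K,U,B),(F,H,D));
Scan left-to-right; a leaf is any maximal label run not followed by '(':
  pos 1: leaf 'E' → count = 1
  pos 4: leaf 'K' → count = 2
  pos 6: leaf 'U' → count = 3
  pos 8: leaf 'B' → count = 4
  pos 12: leaf 'F' → count = 5
  pos 14: leaf 'H' → count = 6
  pos 16: leaf 'D' → count = 7
Total leaves: 7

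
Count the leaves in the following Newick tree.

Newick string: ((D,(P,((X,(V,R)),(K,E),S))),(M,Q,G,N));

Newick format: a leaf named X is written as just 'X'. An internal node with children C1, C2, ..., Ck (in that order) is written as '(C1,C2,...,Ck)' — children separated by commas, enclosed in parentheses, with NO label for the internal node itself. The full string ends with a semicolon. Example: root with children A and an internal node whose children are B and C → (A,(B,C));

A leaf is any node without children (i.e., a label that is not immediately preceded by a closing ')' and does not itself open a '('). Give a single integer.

Newick: ((D,(P,((X,(V,R)),(K,E),S))),(M,Q,G,N));
Scan left-to-right; a leaf is any maximal label run not followed by '(':
  pos 2: leaf 'D' → count = 1
  pos 5: leaf 'P' → count = 2
  pos 9: leaf 'X' → count = 3
  pos 12: leaf 'V' → count = 4
  pos 14: leaf 'R' → count = 5
  pos 19: leaf 'K' → count = 6
  pos 21: leaf 'E' → count = 7
  pos 24: leaf 'S' → count = 8
  pos 30: leaf 'M' → count = 9
  pos 32: leaf 'Q' → count = 10
  pos 34: leaf 'G' → count = 11
  pos 36: leaf 'N' → count = 12
Total leaves: 12

Answer: 12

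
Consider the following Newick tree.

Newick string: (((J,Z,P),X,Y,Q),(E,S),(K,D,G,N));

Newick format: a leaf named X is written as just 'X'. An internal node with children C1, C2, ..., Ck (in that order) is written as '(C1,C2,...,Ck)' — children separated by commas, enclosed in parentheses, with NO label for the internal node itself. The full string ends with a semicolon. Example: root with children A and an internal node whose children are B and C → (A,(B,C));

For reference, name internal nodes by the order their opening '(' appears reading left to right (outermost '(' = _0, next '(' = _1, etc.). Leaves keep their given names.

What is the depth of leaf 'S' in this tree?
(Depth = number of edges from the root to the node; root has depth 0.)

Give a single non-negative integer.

Newick: (((J,Z,P),X,Y,Q),(E,S),(K,D,G,N));
Naming internals by '(' encounter order: outermost '(' = _0, next = _1, ...
Query node: S
Path from root: _0 -> _3 -> S
Depth of S: 2 (number of edges from root)

Answer: 2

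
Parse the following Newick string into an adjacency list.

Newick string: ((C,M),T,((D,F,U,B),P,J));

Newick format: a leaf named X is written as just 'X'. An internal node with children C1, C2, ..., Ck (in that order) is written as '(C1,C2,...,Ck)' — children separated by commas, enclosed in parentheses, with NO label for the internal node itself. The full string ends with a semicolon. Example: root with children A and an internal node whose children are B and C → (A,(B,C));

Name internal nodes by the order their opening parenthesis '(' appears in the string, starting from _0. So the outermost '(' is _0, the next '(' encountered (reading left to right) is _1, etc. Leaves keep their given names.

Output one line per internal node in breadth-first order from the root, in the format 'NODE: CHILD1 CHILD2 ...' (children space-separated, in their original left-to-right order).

Answer: _0: _1 T _2
_1: C M
_2: _3 P J
_3: D F U B

Derivation:
Input: ((C,M),T,((D,F,U,B),P,J));
Scanning left-to-right, naming '(' by encounter order:
  pos 0: '(' -> open internal node _0 (depth 1)
  pos 1: '(' -> open internal node _1 (depth 2)
  pos 5: ')' -> close internal node _1 (now at depth 1)
  pos 9: '(' -> open internal node _2 (depth 2)
  pos 10: '(' -> open internal node _3 (depth 3)
  pos 18: ')' -> close internal node _3 (now at depth 2)
  pos 23: ')' -> close internal node _2 (now at depth 1)
  pos 24: ')' -> close internal node _0 (now at depth 0)
Total internal nodes: 4
BFS adjacency from root:
  _0: _1 T _2
  _1: C M
  _2: _3 P J
  _3: D F U B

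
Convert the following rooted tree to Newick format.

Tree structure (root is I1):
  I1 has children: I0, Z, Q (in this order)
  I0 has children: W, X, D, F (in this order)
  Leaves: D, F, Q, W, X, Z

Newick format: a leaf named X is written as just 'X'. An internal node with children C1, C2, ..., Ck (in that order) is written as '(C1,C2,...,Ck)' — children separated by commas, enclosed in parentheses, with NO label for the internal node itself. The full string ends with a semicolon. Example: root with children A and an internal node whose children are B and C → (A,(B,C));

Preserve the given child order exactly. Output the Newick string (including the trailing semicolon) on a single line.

internal I1 with children ['I0', 'Z', 'Q']
  internal I0 with children ['W', 'X', 'D', 'F']
    leaf 'W' → 'W'
    leaf 'X' → 'X'
    leaf 'D' → 'D'
    leaf 'F' → 'F'
  → '(W,X,D,F)'
  leaf 'Z' → 'Z'
  leaf 'Q' → 'Q'
→ '((W,X,D,F),Z,Q)'
Final: ((W,X,D,F),Z,Q);

Answer: ((W,X,D,F),Z,Q);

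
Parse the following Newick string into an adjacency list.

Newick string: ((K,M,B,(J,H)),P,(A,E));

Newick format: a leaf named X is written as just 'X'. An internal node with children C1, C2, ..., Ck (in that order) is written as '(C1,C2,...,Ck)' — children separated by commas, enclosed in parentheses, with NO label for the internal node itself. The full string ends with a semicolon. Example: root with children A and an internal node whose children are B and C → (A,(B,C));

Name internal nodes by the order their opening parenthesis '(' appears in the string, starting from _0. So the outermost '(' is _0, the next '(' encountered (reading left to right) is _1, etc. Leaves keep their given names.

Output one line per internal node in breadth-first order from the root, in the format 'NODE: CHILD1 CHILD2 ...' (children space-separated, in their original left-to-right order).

Input: ((K,M,B,(J,H)),P,(A,E));
Scanning left-to-right, naming '(' by encounter order:
  pos 0: '(' -> open internal node _0 (depth 1)
  pos 1: '(' -> open internal node _1 (depth 2)
  pos 8: '(' -> open internal node _2 (depth 3)
  pos 12: ')' -> close internal node _2 (now at depth 2)
  pos 13: ')' -> close internal node _1 (now at depth 1)
  pos 17: '(' -> open internal node _3 (depth 2)
  pos 21: ')' -> close internal node _3 (now at depth 1)
  pos 22: ')' -> close internal node _0 (now at depth 0)
Total internal nodes: 4
BFS adjacency from root:
  _0: _1 P _3
  _1: K M B _2
  _3: A E
  _2: J H

Answer: _0: _1 P _3
_1: K M B _2
_3: A E
_2: J H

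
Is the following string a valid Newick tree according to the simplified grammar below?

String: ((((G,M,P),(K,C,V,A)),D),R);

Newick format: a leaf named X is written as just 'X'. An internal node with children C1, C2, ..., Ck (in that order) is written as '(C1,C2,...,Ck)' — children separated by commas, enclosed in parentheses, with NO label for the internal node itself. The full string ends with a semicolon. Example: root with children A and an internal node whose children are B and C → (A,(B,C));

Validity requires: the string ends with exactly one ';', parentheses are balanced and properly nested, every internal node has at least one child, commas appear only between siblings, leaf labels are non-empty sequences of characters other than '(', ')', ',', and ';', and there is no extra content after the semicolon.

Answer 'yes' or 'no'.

Answer: yes

Derivation:
Input: ((((G,M,P),(K,C,V,A)),D),R);
Paren balance: 5 '(' vs 5 ')' OK
Ends with single ';': True
Full parse: OK
Valid: True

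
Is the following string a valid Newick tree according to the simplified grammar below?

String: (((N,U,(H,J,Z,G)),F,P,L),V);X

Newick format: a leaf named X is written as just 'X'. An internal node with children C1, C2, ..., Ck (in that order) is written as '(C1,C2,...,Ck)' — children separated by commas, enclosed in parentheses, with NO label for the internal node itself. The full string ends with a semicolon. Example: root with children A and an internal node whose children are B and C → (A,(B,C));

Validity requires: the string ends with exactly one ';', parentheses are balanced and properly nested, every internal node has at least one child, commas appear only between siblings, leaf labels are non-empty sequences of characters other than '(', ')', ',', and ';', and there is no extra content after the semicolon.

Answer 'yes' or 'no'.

Answer: no

Derivation:
Input: (((N,U,(H,J,Z,G)),F,P,L),V);X
Paren balance: 4 '(' vs 4 ')' OK
Ends with single ';': False
Full parse: FAILS (must end with ;)
Valid: False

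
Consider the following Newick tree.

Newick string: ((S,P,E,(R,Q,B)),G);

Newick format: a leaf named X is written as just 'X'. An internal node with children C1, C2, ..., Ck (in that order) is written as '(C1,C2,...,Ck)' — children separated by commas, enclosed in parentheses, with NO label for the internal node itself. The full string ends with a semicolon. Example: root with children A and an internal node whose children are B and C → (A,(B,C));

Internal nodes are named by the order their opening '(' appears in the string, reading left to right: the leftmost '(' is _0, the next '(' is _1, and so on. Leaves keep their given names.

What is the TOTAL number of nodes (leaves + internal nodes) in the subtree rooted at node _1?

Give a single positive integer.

Answer: 8

Derivation:
Newick: ((S,P,E,(R,Q,B)),G);
Locate _1: it is the '(' at position 1 (the 2nd '(' reading left to right).
Query: subtree rooted at _1
_1: subtree_size = 1 + 7
  S: subtree_size = 1 + 0
  P: subtree_size = 1 + 0
  E: subtree_size = 1 + 0
  _2: subtree_size = 1 + 3
    R: subtree_size = 1 + 0
    Q: subtree_size = 1 + 0
    B: subtree_size = 1 + 0
Total subtree size of _1: 8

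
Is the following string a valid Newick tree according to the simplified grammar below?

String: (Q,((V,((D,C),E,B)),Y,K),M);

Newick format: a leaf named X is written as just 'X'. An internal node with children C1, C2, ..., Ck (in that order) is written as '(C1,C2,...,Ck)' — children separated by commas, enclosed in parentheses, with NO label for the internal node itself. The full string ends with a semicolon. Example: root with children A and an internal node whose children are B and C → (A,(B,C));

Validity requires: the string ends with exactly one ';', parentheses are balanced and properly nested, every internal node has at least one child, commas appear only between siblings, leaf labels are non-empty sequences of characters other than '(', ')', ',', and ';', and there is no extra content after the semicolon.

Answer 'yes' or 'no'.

Input: (Q,((V,((D,C),E,B)),Y,K),M);
Paren balance: 5 '(' vs 5 ')' OK
Ends with single ';': True
Full parse: OK
Valid: True

Answer: yes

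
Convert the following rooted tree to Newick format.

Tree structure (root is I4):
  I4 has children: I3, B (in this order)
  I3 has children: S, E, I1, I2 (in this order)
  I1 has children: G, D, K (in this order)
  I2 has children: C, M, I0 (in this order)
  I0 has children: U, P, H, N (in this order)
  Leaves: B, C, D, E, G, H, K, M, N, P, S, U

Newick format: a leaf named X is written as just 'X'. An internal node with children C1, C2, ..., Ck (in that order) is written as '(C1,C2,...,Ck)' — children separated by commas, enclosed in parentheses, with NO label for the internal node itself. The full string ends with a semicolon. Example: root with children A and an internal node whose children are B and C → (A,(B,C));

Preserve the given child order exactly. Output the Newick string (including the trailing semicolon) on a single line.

internal I4 with children ['I3', 'B']
  internal I3 with children ['S', 'E', 'I1', 'I2']
    leaf 'S' → 'S'
    leaf 'E' → 'E'
    internal I1 with children ['G', 'D', 'K']
      leaf 'G' → 'G'
      leaf 'D' → 'D'
      leaf 'K' → 'K'
    → '(G,D,K)'
    internal I2 with children ['C', 'M', 'I0']
      leaf 'C' → 'C'
      leaf 'M' → 'M'
      internal I0 with children ['U', 'P', 'H', 'N']
        leaf 'U' → 'U'
        leaf 'P' → 'P'
        leaf 'H' → 'H'
        leaf 'N' → 'N'
      → '(U,P,H,N)'
    → '(C,M,(U,P,H,N))'
  → '(S,E,(G,D,K),(C,M,(U,P,H,N)))'
  leaf 'B' → 'B'
→ '((S,E,(G,D,K),(C,M,(U,P,H,N))),B)'
Final: ((S,E,(G,D,K),(C,M,(U,P,H,N))),B);

Answer: ((S,E,(G,D,K),(C,M,(U,P,H,N))),B);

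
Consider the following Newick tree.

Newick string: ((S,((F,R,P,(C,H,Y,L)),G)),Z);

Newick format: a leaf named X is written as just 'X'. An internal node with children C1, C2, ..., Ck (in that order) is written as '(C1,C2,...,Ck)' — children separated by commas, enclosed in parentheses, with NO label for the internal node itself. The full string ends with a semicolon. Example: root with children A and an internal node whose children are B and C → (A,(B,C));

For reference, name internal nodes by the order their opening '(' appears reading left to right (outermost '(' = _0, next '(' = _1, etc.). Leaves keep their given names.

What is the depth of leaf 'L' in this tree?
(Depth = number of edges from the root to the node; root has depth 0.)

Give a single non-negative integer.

Answer: 5

Derivation:
Newick: ((S,((F,R,P,(C,H,Y,L)),G)),Z);
Naming internals by '(' encounter order: outermost '(' = _0, next = _1, ...
Query node: L
Path from root: _0 -> _1 -> _2 -> _3 -> _4 -> L
Depth of L: 5 (number of edges from root)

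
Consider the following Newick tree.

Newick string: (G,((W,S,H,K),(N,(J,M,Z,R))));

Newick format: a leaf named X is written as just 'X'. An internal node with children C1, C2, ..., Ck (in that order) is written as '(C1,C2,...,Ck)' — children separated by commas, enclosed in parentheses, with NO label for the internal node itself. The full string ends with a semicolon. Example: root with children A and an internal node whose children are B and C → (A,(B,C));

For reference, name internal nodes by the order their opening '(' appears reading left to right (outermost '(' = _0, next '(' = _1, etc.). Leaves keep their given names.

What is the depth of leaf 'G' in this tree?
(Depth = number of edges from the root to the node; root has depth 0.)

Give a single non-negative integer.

Answer: 1

Derivation:
Newick: (G,((W,S,H,K),(N,(J,M,Z,R))));
Naming internals by '(' encounter order: outermost '(' = _0, next = _1, ...
Query node: G
Path from root: _0 -> G
Depth of G: 1 (number of edges from root)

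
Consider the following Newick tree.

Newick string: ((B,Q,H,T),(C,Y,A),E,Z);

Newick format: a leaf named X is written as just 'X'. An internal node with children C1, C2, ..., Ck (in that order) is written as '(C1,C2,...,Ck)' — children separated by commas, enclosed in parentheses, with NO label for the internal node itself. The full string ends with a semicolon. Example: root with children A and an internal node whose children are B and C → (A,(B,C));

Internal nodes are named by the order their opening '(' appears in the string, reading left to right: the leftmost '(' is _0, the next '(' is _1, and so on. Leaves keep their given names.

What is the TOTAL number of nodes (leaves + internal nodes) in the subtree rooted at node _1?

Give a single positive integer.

Newick: ((B,Q,H,T),(C,Y,A),E,Z);
Locate _1: it is the '(' at position 1 (the 2nd '(' reading left to right).
Query: subtree rooted at _1
_1: subtree_size = 1 + 4
  B: subtree_size = 1 + 0
  Q: subtree_size = 1 + 0
  H: subtree_size = 1 + 0
  T: subtree_size = 1 + 0
Total subtree size of _1: 5

Answer: 5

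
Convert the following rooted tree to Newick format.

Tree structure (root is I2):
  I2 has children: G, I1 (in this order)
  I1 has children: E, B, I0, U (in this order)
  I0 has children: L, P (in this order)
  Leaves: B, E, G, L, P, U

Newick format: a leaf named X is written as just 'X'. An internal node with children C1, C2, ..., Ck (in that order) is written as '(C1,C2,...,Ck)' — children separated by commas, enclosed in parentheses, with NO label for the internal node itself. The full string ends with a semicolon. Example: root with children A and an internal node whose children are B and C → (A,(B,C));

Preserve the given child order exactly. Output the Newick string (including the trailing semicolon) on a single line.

internal I2 with children ['G', 'I1']
  leaf 'G' → 'G'
  internal I1 with children ['E', 'B', 'I0', 'U']
    leaf 'E' → 'E'
    leaf 'B' → 'B'
    internal I0 with children ['L', 'P']
      leaf 'L' → 'L'
      leaf 'P' → 'P'
    → '(L,P)'
    leaf 'U' → 'U'
  → '(E,B,(L,P),U)'
→ '(G,(E,B,(L,P),U))'
Final: (G,(E,B,(L,P),U));

Answer: (G,(E,B,(L,P),U));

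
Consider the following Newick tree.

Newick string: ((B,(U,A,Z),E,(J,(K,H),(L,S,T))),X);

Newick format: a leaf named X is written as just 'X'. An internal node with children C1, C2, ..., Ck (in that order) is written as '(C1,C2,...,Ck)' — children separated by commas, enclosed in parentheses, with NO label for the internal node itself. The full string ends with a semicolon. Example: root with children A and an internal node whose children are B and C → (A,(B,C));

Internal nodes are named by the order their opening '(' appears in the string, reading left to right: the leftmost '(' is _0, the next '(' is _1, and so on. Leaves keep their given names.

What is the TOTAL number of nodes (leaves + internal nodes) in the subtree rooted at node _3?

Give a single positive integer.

Newick: ((B,(U,A,Z),E,(J,(K,H),(L,S,T))),X);
Locate _3: it is the '(' at position 14 (the 4th '(' reading left to right).
Query: subtree rooted at _3
_3: subtree_size = 1 + 8
  J: subtree_size = 1 + 0
  _4: subtree_size = 1 + 2
    K: subtree_size = 1 + 0
    H: subtree_size = 1 + 0
  _5: subtree_size = 1 + 3
    L: subtree_size = 1 + 0
    S: subtree_size = 1 + 0
    T: subtree_size = 1 + 0
Total subtree size of _3: 9

Answer: 9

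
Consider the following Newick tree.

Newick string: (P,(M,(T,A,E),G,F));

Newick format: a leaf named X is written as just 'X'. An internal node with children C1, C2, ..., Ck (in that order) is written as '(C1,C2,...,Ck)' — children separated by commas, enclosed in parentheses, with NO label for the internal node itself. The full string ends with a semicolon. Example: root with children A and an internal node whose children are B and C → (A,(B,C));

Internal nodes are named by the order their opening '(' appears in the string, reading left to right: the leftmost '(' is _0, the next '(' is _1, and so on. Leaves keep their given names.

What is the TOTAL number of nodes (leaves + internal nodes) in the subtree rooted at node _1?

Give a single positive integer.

Answer: 8

Derivation:
Newick: (P,(M,(T,A,E),G,F));
Locate _1: it is the '(' at position 3 (the 2nd '(' reading left to right).
Query: subtree rooted at _1
_1: subtree_size = 1 + 7
  M: subtree_size = 1 + 0
  _2: subtree_size = 1 + 3
    T: subtree_size = 1 + 0
    A: subtree_size = 1 + 0
    E: subtree_size = 1 + 0
  G: subtree_size = 1 + 0
  F: subtree_size = 1 + 0
Total subtree size of _1: 8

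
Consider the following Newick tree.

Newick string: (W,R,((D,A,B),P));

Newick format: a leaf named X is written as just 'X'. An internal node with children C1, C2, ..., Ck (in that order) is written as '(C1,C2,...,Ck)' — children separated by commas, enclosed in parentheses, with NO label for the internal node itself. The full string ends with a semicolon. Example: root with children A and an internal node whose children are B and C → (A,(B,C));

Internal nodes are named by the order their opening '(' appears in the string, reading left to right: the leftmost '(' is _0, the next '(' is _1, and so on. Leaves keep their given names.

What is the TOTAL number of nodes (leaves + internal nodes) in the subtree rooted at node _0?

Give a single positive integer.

Answer: 9

Derivation:
Newick: (W,R,((D,A,B),P));
Locate _0: it is the '(' at position 0 (the 1st '(' reading left to right).
Query: subtree rooted at _0
_0: subtree_size = 1 + 8
  W: subtree_size = 1 + 0
  R: subtree_size = 1 + 0
  _1: subtree_size = 1 + 5
    _2: subtree_size = 1 + 3
      D: subtree_size = 1 + 0
      A: subtree_size = 1 + 0
      B: subtree_size = 1 + 0
    P: subtree_size = 1 + 0
Total subtree size of _0: 9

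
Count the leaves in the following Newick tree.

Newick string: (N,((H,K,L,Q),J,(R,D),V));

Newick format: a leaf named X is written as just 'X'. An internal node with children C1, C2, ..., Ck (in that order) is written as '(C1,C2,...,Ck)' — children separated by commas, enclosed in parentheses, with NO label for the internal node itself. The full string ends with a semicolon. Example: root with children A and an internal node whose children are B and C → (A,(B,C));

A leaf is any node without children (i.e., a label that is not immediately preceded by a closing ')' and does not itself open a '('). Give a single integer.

Newick: (N,((H,K,L,Q),J,(R,D),V));
Scan left-to-right; a leaf is any maximal label run not followed by '(':
  pos 1: leaf 'N' → count = 1
  pos 5: leaf 'H' → count = 2
  pos 7: leaf 'K' → count = 3
  pos 9: leaf 'L' → count = 4
  pos 11: leaf 'Q' → count = 5
  pos 14: leaf 'J' → count = 6
  pos 17: leaf 'R' → count = 7
  pos 19: leaf 'D' → count = 8
  pos 22: leaf 'V' → count = 9
Total leaves: 9

Answer: 9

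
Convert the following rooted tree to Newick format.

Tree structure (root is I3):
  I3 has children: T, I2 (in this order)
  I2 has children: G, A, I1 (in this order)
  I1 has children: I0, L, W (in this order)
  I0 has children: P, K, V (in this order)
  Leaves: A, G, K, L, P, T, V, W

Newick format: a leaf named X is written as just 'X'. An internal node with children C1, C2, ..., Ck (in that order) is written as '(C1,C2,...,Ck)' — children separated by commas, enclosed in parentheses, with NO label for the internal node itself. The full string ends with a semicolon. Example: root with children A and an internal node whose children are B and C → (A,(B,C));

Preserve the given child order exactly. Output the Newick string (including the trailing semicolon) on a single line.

Answer: (T,(G,A,((P,K,V),L,W)));

Derivation:
internal I3 with children ['T', 'I2']
  leaf 'T' → 'T'
  internal I2 with children ['G', 'A', 'I1']
    leaf 'G' → 'G'
    leaf 'A' → 'A'
    internal I1 with children ['I0', 'L', 'W']
      internal I0 with children ['P', 'K', 'V']
        leaf 'P' → 'P'
        leaf 'K' → 'K'
        leaf 'V' → 'V'
      → '(P,K,V)'
      leaf 'L' → 'L'
      leaf 'W' → 'W'
    → '((P,K,V),L,W)'
  → '(G,A,((P,K,V),L,W))'
→ '(T,(G,A,((P,K,V),L,W)))'
Final: (T,(G,A,((P,K,V),L,W)));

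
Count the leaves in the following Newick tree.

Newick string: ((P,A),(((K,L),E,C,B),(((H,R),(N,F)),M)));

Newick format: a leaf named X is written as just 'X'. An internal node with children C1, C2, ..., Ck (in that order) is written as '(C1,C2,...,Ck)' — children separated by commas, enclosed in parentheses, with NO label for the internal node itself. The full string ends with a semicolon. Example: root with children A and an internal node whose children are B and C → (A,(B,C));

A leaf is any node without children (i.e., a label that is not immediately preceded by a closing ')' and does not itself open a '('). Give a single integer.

Newick: ((P,A),(((K,L),E,C,B),(((H,R),(N,F)),M)));
Scan left-to-right; a leaf is any maximal label run not followed by '(':
  pos 2: leaf 'P' → count = 1
  pos 4: leaf 'A' → count = 2
  pos 10: leaf 'K' → count = 3
  pos 12: leaf 'L' → count = 4
  pos 15: leaf 'E' → count = 5
  pos 17: leaf 'C' → count = 6
  pos 19: leaf 'B' → count = 7
  pos 25: leaf 'H' → count = 8
  pos 27: leaf 'R' → count = 9
  pos 31: leaf 'N' → count = 10
  pos 33: leaf 'F' → count = 11
  pos 37: leaf 'M' → count = 12
Total leaves: 12

Answer: 12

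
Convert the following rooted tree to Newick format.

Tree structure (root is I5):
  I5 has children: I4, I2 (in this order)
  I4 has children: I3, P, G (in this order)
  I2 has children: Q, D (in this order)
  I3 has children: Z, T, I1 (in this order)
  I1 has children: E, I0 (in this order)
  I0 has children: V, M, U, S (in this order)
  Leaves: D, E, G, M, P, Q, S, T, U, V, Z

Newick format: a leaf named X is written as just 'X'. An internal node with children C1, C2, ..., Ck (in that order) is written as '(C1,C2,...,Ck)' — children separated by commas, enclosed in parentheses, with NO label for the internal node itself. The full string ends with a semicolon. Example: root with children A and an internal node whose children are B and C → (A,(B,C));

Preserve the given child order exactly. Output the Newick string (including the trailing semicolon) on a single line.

Answer: (((Z,T,(E,(V,M,U,S))),P,G),(Q,D));

Derivation:
internal I5 with children ['I4', 'I2']
  internal I4 with children ['I3', 'P', 'G']
    internal I3 with children ['Z', 'T', 'I1']
      leaf 'Z' → 'Z'
      leaf 'T' → 'T'
      internal I1 with children ['E', 'I0']
        leaf 'E' → 'E'
        internal I0 with children ['V', 'M', 'U', 'S']
          leaf 'V' → 'V'
          leaf 'M' → 'M'
          leaf 'U' → 'U'
          leaf 'S' → 'S'
        → '(V,M,U,S)'
      → '(E,(V,M,U,S))'
    → '(Z,T,(E,(V,M,U,S)))'
    leaf 'P' → 'P'
    leaf 'G' → 'G'
  → '((Z,T,(E,(V,M,U,S))),P,G)'
  internal I2 with children ['Q', 'D']
    leaf 'Q' → 'Q'
    leaf 'D' → 'D'
  → '(Q,D)'
→ '(((Z,T,(E,(V,M,U,S))),P,G),(Q,D))'
Final: (((Z,T,(E,(V,M,U,S))),P,G),(Q,D));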